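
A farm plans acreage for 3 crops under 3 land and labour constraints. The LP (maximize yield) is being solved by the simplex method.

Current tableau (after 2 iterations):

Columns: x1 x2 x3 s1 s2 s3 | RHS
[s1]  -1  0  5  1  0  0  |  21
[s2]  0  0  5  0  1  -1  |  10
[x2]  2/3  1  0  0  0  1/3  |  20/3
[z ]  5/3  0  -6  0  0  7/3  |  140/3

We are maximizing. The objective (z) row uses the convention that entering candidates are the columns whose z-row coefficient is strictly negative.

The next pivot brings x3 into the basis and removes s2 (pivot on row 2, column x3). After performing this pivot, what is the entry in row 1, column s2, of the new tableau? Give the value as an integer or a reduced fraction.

-1

Pivot element is row 2, column x3: 5.
Normalize row 2: new (row 2, s2) = 1/5 = 1/5.
row 1 ← row 1 − 5·(new row 2): 0 − 5·(1/5) = -1.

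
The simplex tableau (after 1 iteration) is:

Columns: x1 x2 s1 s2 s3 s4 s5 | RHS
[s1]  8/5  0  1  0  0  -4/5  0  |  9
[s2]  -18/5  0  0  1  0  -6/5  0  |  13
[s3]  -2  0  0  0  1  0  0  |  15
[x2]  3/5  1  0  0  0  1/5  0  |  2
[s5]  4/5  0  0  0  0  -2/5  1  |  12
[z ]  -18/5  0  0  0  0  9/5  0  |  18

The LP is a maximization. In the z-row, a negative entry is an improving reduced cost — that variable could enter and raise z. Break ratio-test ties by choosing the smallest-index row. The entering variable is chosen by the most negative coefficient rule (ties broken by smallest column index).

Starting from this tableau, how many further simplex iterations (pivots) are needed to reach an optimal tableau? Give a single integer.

pivot: x1 in, x2 out → z = 30
No improving column remains; optimal.

1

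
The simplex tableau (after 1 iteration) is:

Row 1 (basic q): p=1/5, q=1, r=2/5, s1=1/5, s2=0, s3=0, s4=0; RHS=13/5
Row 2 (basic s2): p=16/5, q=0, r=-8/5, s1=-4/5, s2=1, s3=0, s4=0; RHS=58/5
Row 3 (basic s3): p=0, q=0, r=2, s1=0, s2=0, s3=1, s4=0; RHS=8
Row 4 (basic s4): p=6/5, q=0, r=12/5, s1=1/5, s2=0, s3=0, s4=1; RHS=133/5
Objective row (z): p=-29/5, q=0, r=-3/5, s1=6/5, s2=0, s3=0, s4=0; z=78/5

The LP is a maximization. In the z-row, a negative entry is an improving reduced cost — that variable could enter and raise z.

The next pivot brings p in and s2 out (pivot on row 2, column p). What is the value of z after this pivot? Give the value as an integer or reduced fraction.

293/8

Minimum ratio for p: (58/5)/(16/5) = 29/8.
z changes by −(z-row coeff of p)·ratio = −(-29/5)·(29/8) = 841/40.
New z = 78/5 + (841/40) = 293/8.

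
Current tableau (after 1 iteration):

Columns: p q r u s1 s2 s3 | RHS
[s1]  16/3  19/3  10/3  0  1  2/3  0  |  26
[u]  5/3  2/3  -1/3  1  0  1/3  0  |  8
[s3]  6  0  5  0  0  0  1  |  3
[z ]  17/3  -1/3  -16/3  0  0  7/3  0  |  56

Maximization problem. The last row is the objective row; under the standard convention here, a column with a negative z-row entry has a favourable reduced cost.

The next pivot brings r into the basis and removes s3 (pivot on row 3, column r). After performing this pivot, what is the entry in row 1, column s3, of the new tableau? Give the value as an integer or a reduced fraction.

-2/3

Pivot element is row 3, column r: 5.
Normalize row 3: new (row 3, s3) = 1/5 = 1/5.
row 1 ← row 1 − (10/3)·(new row 3): 0 − (10/3)·(1/5) = -2/3.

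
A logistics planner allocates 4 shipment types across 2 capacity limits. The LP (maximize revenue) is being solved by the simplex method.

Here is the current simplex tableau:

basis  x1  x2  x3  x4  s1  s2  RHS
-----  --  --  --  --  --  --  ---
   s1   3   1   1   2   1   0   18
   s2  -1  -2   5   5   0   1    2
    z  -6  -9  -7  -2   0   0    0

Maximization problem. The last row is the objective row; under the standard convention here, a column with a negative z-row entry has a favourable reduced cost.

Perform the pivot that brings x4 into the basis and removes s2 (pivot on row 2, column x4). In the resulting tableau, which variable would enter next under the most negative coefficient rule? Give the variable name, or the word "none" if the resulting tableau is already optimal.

x2

Pivot element 5. New z-row = old z-row − (-2)·(row 2/5).
Updated z-row coefficients: x1: -32/5, x2: -49/5, x3: -5, x4: 0, s1: 0, s2: 2/5.
The most negative is -49/5 in column x2, so x2 would enter next.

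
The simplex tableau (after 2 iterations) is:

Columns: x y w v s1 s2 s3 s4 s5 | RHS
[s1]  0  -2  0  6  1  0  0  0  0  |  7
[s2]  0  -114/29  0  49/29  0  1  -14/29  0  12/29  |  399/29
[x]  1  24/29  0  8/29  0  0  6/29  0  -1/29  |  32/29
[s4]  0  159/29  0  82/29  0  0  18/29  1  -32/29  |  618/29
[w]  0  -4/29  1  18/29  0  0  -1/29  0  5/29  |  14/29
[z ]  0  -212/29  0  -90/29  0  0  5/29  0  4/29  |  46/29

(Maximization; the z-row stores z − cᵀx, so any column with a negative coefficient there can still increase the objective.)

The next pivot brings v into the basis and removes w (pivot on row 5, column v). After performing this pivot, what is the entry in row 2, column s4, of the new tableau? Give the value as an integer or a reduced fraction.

0

Pivot element is row 5, column v: 18/29.
Normalize row 5: new (row 5, s4) = 0/(18/29) = 0.
row 2 ← row 2 − (49/29)·(new row 5): 0 − (49/29)·0 = 0.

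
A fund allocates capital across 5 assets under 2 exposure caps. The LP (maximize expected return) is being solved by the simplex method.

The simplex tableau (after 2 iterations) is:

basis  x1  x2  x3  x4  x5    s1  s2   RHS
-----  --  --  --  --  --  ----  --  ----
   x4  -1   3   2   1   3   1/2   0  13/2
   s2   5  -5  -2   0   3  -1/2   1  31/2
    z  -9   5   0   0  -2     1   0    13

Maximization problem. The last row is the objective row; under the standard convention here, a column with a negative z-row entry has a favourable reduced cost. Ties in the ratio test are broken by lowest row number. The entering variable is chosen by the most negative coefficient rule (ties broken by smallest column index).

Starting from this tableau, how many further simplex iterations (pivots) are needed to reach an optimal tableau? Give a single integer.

3

pivot: x1 in, s2 out → z = 409/10
pivot: x2 in, x4 out → z = 601/10
pivot: x3 in, x2 out → z = 125/2
No improving column remains; optimal.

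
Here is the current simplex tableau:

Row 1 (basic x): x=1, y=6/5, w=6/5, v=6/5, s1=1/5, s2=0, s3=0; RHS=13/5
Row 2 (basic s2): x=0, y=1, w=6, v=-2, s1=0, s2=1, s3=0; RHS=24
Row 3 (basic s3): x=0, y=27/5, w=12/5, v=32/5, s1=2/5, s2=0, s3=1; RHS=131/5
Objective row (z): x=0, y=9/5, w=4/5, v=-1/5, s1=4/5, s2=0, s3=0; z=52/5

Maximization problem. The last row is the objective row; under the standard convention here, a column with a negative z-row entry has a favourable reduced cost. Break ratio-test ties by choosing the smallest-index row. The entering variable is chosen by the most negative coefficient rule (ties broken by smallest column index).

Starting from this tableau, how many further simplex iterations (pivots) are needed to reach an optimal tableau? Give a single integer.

pivot: v in, x out → z = 65/6
No improving column remains; optimal.

1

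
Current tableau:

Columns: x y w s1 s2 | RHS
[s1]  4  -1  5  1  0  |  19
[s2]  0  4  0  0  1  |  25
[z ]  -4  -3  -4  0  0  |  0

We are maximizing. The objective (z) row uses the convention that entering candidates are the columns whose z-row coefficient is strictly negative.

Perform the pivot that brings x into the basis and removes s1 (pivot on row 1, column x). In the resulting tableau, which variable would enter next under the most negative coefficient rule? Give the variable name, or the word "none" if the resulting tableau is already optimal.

y

Pivot element 4. New z-row = old z-row − (-4)·(row 1/4).
Updated z-row coefficients: x: 0, y: -4, w: 1, s1: 1, s2: 0.
The most negative is -4 in column y, so y would enter next.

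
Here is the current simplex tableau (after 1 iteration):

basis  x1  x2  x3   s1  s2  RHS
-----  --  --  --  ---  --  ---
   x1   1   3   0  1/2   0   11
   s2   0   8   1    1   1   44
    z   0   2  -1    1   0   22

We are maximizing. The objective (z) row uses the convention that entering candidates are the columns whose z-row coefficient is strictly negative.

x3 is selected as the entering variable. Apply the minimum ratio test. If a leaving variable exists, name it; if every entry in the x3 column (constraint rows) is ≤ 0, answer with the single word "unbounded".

s2

Ratios: row 1 (x1): entry 0 ≤ 0, skip; row 2 (s2): 44/1 = 44.
Minimum ratio is in the s2 row, so s2 leaves.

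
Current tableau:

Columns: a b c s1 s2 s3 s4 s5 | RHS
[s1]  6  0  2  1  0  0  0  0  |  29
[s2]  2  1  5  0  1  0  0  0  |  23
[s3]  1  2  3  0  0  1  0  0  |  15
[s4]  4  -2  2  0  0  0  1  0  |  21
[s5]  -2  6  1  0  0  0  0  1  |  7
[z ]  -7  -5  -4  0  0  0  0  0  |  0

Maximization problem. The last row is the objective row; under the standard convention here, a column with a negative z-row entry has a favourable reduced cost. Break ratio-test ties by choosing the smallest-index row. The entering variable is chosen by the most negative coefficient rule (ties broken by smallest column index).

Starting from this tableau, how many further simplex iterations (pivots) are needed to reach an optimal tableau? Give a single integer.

3

pivot: a in, s1 out → z = 203/6
pivot: b in, s5 out → z = 859/18
pivot: c in, s3 out → z = 3673/76
No improving column remains; optimal.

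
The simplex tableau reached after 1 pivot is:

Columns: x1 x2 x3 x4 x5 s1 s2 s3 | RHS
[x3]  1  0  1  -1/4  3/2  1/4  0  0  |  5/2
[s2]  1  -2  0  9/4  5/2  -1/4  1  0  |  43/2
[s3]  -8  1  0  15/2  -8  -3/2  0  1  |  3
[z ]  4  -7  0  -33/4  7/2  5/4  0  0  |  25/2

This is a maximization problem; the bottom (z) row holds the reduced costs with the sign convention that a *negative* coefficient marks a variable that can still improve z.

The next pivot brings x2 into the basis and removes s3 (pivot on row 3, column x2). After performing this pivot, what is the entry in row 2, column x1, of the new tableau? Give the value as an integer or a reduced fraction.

Pivot element is row 3, column x2: 1.
Normalize row 3: new (row 3, x1) = (-8)/1 = -8.
row 2 ← row 2 − (-2)·(new row 3): 1 − (-2)·(-8) = -15.

-15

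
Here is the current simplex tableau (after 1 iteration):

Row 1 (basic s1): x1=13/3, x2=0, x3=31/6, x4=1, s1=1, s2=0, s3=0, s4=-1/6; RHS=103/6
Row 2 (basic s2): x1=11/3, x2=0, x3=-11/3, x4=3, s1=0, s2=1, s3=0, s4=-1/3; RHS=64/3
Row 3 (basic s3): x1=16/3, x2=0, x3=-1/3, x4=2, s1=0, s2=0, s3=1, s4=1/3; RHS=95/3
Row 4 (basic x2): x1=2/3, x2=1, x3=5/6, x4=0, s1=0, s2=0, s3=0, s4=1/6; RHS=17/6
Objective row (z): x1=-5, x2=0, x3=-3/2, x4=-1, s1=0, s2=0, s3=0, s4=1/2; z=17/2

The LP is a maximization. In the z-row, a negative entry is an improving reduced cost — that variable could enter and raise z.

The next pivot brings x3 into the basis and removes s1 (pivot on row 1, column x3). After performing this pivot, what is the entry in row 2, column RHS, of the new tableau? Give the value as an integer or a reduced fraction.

Pivot element is row 1, column x3: 31/6.
Normalize row 1: new (row 1, RHS) = (103/6)/(31/6) = 103/31.
row 2 ← row 2 − (-11/3)·(new row 1): 64/3 − (-11/3)·(103/31) = 1039/31.

1039/31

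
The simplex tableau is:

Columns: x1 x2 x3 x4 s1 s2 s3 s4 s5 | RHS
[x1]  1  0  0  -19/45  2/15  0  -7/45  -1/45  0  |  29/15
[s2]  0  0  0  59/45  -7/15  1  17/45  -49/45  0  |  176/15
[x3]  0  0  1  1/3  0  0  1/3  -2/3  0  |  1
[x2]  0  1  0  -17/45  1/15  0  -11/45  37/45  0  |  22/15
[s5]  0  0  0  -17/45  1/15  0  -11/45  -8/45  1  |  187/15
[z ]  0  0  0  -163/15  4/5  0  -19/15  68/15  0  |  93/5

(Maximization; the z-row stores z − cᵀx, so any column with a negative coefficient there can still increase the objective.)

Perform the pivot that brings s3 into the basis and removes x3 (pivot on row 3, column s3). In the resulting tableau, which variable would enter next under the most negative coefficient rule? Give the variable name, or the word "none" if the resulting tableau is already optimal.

x4

Pivot element 1/3. New z-row = old z-row − (-19/15)·(row 3/(1/3)).
Updated z-row coefficients: x1: 0, x2: 0, x3: 19/5, x4: -48/5, s1: 4/5, s2: 0, s3: 0, s4: 2, s5: 0.
The most negative is -48/5 in column x4, so x4 would enter next.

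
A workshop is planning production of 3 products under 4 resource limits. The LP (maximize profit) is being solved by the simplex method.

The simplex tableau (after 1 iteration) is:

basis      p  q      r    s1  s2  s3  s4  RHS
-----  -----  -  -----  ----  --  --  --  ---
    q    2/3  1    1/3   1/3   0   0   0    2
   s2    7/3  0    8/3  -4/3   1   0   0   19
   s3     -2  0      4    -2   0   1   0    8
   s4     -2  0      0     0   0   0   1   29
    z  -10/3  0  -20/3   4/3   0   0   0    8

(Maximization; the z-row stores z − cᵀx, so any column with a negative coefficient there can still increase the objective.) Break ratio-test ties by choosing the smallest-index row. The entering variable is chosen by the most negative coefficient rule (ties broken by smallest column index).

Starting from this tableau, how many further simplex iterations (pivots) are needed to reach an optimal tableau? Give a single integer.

2

pivot: r in, s3 out → z = 64/3
pivot: p in, q out → z = 32
No improving column remains; optimal.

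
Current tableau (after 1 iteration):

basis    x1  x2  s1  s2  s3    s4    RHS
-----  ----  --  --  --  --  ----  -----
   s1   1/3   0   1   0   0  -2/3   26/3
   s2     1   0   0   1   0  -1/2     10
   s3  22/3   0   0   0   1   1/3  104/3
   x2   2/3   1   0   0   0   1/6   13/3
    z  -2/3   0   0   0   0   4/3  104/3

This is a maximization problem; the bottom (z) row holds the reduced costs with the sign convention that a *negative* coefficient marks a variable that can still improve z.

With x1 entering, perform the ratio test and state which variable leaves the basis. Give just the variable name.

s3

Ratios: row 1 (s1): (26/3)/(1/3) = 26; row 2 (s2): 10/1 = 10; row 3 (s3): (104/3)/(22/3) = 52/11; row 4 (x2): (13/3)/(2/3) = 13/2.
Minimum ratio 52/11 is in the s3 row, so s3 leaves.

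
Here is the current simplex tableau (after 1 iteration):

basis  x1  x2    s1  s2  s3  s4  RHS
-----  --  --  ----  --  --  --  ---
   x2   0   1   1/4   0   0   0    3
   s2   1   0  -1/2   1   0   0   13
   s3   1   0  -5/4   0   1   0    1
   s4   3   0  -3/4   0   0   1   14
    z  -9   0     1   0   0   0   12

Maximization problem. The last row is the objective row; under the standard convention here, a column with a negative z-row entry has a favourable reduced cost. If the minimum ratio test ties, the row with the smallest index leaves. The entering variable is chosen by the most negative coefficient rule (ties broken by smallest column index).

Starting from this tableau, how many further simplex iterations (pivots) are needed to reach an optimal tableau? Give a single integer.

pivot: x1 in, s3 out → z = 21
pivot: s1 in, s4 out → z = 703/12
pivot: s3 in, x2 out → z = 69
No improving column remains; optimal.

3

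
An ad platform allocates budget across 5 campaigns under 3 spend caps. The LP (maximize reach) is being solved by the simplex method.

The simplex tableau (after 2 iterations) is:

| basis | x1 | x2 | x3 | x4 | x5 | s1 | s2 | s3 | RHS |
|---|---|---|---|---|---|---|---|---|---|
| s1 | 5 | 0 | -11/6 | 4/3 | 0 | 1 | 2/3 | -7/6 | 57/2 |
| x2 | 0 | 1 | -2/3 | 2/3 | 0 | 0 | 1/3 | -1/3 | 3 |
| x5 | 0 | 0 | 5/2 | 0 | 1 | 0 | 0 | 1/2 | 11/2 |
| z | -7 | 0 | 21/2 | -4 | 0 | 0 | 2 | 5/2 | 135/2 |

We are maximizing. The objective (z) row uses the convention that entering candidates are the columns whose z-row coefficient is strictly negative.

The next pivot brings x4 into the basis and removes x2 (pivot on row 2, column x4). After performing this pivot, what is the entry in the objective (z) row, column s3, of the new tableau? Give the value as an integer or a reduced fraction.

1/2

Pivot element is row 2, column x4: 2/3.
Normalize row 2: new (row 2, s3) = (-1/3)/(2/3) = -1/2.
z-row ← z-row − (-4)·(new row 2): 5/2 − (-4)·(-1/2) = 1/2.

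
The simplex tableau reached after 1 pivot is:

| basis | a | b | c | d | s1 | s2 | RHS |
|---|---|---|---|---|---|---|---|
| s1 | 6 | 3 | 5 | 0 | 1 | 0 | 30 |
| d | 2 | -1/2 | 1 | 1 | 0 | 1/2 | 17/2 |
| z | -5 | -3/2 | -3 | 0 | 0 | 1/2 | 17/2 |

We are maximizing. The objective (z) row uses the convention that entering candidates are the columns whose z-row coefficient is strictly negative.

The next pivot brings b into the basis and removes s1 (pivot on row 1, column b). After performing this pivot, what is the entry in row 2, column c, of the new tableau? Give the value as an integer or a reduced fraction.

Pivot element is row 1, column b: 3.
Normalize row 1: new (row 1, c) = 5/3 = 5/3.
row 2 ← row 2 − (-1/2)·(new row 1): 1 − (-1/2)·(5/3) = 11/6.

11/6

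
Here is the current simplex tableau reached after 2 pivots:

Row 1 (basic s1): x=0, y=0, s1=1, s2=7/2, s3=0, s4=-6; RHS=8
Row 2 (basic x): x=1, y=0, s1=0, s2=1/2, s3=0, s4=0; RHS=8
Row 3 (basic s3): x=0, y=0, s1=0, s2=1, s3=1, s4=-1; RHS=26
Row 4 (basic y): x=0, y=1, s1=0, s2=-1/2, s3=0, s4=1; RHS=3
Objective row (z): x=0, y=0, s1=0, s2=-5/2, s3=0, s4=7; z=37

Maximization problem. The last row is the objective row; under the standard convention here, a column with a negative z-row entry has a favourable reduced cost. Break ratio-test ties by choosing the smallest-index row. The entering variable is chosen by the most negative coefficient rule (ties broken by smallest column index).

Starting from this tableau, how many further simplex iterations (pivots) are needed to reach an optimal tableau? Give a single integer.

pivot: s2 in, s1 out → z = 299/7
No improving column remains; optimal.

1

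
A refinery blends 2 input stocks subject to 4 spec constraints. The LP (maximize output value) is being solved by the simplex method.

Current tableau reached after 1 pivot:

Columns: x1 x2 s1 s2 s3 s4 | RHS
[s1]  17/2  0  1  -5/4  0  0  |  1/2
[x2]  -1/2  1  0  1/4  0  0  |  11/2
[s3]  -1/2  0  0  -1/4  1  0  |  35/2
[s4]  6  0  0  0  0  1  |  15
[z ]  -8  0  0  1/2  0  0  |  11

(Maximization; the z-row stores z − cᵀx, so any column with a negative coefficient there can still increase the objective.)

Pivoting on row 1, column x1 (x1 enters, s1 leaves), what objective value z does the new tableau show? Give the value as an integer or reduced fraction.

Minimum ratio for x1: (1/2)/(17/2) = 1/17.
z changes by −(z-row coeff of x1)·ratio = −(-8)·(1/17) = 8/17.
New z = 11 + (8/17) = 195/17.

195/17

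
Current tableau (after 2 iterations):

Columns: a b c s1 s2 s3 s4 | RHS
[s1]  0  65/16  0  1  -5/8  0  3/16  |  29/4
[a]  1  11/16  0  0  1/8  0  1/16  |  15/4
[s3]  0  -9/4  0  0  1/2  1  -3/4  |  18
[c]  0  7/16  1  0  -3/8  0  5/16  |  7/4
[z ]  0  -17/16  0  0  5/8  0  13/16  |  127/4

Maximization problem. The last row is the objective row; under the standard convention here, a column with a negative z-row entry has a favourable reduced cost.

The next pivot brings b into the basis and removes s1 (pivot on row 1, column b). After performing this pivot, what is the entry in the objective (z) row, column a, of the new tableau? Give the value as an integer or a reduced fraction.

0

Pivot element is row 1, column b: 65/16.
Normalize row 1: new (row 1, a) = 0/(65/16) = 0.
z-row ← z-row − (-17/16)·(new row 1): 0 − (-17/16)·0 = 0.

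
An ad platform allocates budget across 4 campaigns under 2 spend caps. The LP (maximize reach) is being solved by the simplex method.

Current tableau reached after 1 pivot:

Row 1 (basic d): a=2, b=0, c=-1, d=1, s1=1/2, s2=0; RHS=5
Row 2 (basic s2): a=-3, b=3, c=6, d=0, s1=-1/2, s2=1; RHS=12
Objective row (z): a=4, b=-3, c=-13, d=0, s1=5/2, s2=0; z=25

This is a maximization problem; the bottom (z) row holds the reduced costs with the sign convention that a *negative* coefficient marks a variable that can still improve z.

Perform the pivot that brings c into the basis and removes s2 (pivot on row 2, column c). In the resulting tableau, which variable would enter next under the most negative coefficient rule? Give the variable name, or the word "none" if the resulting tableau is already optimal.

a

Pivot element 6. New z-row = old z-row − (-13)·(row 2/6).
Updated z-row coefficients: a: -5/2, b: 7/2, c: 0, d: 0, s1: 17/12, s2: 13/6.
The most negative is -5/2 in column a, so a would enter next.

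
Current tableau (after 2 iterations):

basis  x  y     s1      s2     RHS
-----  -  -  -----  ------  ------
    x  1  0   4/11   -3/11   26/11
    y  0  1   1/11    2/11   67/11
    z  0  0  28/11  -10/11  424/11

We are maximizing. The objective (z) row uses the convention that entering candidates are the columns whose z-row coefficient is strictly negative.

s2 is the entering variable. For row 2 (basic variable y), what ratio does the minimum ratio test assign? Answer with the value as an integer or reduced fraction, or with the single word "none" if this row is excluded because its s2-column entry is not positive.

Ratio = RHS / (s2 entry) = (67/11) / (2/11) = 67/2.

67/2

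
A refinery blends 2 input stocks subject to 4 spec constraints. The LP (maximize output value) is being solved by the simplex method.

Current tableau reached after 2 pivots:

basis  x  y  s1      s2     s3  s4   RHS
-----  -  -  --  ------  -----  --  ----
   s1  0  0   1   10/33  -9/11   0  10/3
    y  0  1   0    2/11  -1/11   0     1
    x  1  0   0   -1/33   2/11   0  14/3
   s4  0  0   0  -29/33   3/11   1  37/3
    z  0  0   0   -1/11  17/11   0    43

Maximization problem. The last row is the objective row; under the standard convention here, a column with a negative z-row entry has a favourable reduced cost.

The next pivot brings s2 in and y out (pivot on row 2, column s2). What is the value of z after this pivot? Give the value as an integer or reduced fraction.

87/2

Minimum ratio for s2: 1/(2/11) = 11/2.
z changes by −(z-row coeff of s2)·ratio = −(-1/11)·(11/2) = 1/2.
New z = 43 + (1/2) = 87/2.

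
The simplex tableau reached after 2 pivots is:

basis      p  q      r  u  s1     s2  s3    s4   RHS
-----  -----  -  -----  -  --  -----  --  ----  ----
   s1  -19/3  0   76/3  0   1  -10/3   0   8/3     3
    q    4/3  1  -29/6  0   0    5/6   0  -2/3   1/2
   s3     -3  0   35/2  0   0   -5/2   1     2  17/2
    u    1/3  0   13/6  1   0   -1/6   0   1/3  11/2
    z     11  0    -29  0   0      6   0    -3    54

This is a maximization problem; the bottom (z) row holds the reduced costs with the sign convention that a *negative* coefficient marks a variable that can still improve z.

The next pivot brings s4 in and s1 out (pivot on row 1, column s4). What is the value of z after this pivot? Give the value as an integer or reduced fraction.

459/8

Minimum ratio for s4: 3/(8/3) = 9/8.
z changes by −(z-row coeff of s4)·ratio = −(-3)·(9/8) = 27/8.
New z = 54 + (27/8) = 459/8.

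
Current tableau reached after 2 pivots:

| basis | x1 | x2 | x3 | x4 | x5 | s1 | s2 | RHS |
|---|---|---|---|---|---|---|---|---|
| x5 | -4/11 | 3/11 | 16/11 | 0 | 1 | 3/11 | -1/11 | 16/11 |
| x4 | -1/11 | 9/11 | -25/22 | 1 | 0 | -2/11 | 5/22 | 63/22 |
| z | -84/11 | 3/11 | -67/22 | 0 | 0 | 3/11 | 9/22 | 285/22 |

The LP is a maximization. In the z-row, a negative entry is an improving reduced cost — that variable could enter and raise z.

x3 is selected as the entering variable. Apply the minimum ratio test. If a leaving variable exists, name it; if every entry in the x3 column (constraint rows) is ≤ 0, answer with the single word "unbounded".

x5

Ratios: row 1 (x5): (16/11)/(16/11) = 1; row 2 (x4): entry -25/22 ≤ 0, skip.
Minimum ratio is in the x5 row, so x5 leaves.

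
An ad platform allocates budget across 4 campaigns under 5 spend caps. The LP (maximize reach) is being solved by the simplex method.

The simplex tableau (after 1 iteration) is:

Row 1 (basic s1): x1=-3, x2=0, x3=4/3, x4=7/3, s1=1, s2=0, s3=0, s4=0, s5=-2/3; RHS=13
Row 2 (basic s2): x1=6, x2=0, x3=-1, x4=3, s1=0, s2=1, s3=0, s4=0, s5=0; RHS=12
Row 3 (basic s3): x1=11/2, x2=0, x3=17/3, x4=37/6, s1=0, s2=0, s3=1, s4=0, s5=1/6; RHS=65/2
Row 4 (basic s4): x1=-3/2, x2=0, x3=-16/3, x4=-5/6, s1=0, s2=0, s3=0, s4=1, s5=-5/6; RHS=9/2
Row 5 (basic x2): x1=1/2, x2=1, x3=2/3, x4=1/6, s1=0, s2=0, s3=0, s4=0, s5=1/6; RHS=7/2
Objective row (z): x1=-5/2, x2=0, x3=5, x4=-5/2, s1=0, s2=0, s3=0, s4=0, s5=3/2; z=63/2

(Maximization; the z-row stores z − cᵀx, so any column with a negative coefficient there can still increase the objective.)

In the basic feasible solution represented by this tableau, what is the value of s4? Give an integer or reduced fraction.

s4 is basic (row 4); its value is the RHS of that row: 9/2.

9/2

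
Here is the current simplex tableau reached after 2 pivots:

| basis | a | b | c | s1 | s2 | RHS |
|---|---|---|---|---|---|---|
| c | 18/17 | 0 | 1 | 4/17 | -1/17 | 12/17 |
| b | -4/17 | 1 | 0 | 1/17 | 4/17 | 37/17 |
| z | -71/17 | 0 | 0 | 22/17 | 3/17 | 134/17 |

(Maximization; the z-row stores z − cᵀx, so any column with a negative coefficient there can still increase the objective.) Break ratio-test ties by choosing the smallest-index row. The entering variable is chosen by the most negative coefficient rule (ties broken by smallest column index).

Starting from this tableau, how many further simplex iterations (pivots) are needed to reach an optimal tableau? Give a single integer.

2

pivot: a in, c out → z = 32/3
pivot: s2 in, b out → z = 45/4
No improving column remains; optimal.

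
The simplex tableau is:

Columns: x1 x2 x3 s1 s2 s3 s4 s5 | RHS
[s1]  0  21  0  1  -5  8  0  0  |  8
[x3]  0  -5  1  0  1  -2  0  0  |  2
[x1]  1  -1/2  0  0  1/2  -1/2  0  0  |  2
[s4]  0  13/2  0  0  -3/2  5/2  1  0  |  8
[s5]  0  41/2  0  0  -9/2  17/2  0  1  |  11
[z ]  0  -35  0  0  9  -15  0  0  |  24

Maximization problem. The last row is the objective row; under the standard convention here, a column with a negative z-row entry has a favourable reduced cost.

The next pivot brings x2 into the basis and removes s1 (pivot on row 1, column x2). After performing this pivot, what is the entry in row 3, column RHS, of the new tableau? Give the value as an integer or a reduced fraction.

Pivot element is row 1, column x2: 21.
Normalize row 1: new (row 1, RHS) = 8/21 = 8/21.
row 3 ← row 3 − (-1/2)·(new row 1): 2 − (-1/2)·(8/21) = 46/21.

46/21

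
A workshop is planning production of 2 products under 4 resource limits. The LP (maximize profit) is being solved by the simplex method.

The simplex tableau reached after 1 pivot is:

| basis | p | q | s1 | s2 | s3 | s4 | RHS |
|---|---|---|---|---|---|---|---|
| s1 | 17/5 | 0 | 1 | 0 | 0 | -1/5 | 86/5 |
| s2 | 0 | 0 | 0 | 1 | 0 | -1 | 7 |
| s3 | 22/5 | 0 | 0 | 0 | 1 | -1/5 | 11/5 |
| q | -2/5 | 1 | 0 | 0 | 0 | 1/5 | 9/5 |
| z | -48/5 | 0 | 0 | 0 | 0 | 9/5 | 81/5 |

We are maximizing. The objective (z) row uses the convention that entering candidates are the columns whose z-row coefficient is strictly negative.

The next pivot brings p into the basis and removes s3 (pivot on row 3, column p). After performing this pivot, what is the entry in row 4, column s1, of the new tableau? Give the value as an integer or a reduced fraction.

Pivot element is row 3, column p: 22/5.
Normalize row 3: new (row 3, s1) = 0/(22/5) = 0.
row 4 ← row 4 − (-2/5)·(new row 3): 0 − (-2/5)·0 = 0.

0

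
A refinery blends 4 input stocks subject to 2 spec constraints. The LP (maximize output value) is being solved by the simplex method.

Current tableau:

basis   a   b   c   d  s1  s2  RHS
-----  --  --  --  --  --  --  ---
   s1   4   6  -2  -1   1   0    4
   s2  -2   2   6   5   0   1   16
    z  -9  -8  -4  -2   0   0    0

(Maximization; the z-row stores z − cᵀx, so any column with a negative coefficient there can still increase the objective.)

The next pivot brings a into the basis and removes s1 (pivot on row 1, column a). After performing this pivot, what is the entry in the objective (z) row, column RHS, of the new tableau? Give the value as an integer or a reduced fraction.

9

Pivot element is row 1, column a: 4.
Normalize row 1: new (row 1, RHS) = 4/4 = 1.
z-row ← z-row − (-9)·(new row 1): 0 − (-9)·1 = 9.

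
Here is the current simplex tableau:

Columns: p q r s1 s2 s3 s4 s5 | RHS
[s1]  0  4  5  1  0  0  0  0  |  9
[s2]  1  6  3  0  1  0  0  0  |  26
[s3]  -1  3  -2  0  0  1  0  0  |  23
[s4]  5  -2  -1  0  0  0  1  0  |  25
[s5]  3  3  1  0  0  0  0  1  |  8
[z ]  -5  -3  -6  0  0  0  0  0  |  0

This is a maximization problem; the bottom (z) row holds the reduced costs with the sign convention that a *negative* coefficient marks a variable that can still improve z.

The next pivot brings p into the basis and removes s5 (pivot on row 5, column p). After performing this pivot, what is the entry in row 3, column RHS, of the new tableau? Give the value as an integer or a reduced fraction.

Pivot element is row 5, column p: 3.
Normalize row 5: new (row 5, RHS) = 8/3 = 8/3.
row 3 ← row 3 − (-1)·(new row 5): 23 − (-1)·(8/3) = 77/3.

77/3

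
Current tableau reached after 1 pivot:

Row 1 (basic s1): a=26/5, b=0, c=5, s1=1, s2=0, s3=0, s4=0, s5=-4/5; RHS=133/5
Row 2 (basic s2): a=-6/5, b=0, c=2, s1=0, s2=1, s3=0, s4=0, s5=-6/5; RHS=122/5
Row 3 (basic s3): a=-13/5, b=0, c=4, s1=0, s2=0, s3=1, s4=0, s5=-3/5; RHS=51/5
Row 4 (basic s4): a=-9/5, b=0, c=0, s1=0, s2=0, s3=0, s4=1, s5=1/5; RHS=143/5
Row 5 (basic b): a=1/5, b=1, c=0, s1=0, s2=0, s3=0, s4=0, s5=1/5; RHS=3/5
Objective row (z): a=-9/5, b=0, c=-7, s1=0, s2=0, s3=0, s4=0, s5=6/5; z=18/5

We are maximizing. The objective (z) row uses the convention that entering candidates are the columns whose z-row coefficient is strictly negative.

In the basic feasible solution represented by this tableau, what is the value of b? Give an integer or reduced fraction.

3/5

b is basic (row 5); its value is the RHS of that row: 3/5.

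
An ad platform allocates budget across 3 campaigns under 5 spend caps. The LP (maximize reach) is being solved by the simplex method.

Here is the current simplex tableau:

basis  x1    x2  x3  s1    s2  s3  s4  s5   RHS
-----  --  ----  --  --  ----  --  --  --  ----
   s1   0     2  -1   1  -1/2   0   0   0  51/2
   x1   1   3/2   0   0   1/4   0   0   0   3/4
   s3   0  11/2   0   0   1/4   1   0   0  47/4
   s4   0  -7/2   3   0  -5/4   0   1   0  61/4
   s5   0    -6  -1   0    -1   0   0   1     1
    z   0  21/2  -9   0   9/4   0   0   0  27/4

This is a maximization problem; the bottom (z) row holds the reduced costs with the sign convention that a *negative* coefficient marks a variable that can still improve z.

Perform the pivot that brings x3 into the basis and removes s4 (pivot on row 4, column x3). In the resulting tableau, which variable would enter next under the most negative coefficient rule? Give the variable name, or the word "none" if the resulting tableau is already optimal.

s2

Pivot element 3. New z-row = old z-row − (-9)·(row 4/3).
Updated z-row coefficients: x1: 0, x2: 0, x3: 0, s1: 0, s2: -3/2, s3: 0, s4: 3, s5: 0.
The most negative is -3/2 in column s2, so s2 would enter next.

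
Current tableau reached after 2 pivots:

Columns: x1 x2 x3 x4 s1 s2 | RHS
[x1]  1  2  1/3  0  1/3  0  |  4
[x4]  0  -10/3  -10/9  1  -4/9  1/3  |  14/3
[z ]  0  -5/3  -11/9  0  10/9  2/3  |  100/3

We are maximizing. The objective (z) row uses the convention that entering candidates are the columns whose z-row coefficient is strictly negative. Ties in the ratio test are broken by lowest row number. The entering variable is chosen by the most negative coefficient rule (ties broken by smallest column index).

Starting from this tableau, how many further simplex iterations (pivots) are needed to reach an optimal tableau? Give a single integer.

pivot: x2 in, x1 out → z = 110/3
pivot: x3 in, x2 out → z = 48
No improving column remains; optimal.

2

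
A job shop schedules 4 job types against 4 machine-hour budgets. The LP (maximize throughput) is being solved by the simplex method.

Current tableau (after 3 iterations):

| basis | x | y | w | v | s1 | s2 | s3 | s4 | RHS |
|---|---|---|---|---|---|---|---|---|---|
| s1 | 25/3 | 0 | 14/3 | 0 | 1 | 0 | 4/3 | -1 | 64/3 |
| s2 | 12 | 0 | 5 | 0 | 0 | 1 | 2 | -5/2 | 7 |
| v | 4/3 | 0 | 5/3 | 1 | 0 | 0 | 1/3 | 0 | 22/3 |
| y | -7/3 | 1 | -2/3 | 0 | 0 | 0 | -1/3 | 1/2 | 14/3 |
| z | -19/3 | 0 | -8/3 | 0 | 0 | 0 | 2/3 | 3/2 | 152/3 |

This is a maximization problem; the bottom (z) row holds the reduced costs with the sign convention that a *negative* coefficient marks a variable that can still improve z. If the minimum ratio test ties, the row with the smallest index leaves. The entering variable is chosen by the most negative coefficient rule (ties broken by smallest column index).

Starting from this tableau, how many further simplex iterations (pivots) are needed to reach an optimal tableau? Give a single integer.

pivot: x in, s2 out → z = 1957/36
pivot: w in, x out → z = 272/5
No improving column remains; optimal.

2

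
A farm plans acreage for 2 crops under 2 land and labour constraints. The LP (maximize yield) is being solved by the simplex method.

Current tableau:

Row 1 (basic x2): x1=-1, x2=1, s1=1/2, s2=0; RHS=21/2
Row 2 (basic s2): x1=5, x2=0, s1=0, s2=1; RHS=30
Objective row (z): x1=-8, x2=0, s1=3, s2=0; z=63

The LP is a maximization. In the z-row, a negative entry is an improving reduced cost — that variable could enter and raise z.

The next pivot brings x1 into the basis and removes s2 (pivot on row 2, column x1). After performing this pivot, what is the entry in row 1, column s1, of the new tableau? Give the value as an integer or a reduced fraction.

Pivot element is row 2, column x1: 5.
Normalize row 2: new (row 2, s1) = 0/5 = 0.
row 1 ← row 1 − (-1)·(new row 2): 1/2 − (-1)·0 = 1/2.

1/2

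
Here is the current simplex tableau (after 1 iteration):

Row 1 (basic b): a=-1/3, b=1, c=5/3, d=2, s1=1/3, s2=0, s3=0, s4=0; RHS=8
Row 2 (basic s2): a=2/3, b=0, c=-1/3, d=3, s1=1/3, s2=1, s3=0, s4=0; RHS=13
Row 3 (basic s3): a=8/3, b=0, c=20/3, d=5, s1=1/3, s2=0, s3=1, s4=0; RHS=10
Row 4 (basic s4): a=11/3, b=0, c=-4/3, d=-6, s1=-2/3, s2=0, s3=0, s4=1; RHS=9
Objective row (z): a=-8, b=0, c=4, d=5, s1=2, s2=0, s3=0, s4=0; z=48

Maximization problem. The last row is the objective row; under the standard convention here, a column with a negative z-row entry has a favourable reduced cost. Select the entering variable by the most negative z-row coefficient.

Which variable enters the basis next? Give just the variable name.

Objective-row coefficients: a: -8, b: 0, c: 4, d: 5, s1: 2, s2: 0, s3: 0, s4: 0.
The most negative is -8 in column a, so a enters.

a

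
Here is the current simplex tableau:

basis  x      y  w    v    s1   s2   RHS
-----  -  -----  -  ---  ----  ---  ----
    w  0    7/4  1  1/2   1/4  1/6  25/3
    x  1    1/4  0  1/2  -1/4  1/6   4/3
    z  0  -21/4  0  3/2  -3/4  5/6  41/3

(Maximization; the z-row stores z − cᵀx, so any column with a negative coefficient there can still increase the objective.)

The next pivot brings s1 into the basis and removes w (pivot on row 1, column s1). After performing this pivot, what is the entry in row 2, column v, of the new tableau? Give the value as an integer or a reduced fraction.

1

Pivot element is row 1, column s1: 1/4.
Normalize row 1: new (row 1, v) = (1/2)/(1/4) = 2.
row 2 ← row 2 − (-1/4)·(new row 1): 1/2 − (-1/4)·2 = 1.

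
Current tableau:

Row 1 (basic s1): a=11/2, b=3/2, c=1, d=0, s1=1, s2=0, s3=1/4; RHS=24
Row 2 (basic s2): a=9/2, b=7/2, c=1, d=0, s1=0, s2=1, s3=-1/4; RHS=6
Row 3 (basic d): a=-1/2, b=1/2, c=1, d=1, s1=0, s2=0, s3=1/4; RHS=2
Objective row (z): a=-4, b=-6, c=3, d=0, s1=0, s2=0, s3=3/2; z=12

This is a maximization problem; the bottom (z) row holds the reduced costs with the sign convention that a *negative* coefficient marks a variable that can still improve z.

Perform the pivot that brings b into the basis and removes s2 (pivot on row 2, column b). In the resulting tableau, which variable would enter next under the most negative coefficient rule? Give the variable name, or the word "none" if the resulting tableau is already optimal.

none

Pivot element 7/2. New z-row = old z-row − (-6)·(row 2/(7/2)).
Updated z-row coefficients: a: 26/7, b: 0, c: 33/7, d: 0, s1: 0, s2: 12/7, s3: 15/14.
No coefficient is strictly negative; the tableau after this pivot is optimal.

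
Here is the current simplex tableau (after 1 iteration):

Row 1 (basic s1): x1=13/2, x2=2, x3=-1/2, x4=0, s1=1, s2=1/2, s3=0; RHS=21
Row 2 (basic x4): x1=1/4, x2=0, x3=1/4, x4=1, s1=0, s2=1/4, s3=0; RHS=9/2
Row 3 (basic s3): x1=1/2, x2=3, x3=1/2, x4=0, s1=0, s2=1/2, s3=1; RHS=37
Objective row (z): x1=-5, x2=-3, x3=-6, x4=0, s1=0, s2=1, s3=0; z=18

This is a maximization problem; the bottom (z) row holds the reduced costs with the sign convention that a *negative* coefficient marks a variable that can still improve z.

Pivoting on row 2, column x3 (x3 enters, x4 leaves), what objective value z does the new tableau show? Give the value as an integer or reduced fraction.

126

Minimum ratio for x3: (9/2)/(1/4) = 18.
z changes by −(z-row coeff of x3)·ratio = −(-6)·18 = 108.
New z = 18 + 108 = 126.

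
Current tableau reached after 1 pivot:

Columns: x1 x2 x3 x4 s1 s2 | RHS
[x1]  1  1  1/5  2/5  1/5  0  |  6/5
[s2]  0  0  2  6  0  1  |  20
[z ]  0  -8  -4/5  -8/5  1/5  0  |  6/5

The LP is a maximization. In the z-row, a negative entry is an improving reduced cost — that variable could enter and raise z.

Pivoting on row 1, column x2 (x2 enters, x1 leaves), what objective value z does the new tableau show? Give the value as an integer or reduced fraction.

54/5

Minimum ratio for x2: (6/5)/1 = 6/5.
z changes by −(z-row coeff of x2)·ratio = −(-8)·(6/5) = 48/5.
New z = 6/5 + (48/5) = 54/5.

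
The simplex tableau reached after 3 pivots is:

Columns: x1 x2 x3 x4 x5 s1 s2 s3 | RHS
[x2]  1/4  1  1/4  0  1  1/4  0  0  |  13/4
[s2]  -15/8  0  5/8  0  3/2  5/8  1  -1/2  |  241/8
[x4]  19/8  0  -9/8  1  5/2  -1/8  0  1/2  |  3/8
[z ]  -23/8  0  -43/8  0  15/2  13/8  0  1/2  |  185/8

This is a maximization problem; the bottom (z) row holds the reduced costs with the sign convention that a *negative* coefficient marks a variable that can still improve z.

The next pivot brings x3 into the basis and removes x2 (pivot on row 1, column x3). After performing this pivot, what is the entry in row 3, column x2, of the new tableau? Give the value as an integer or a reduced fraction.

Pivot element is row 1, column x3: 1/4.
Normalize row 1: new (row 1, x2) = 1/(1/4) = 4.
row 3 ← row 3 − (-9/8)·(new row 1): 0 − (-9/8)·4 = 9/2.

9/2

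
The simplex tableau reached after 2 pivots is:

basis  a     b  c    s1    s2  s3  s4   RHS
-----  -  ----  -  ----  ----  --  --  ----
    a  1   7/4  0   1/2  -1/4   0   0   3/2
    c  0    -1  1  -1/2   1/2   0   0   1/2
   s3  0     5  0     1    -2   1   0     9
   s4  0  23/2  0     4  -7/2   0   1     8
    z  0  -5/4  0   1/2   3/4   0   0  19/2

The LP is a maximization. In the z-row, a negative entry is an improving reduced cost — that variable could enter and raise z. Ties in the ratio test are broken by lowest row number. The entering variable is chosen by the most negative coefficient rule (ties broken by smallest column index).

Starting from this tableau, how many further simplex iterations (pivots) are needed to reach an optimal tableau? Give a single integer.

pivot: b in, s4 out → z = 477/46
No improving column remains; optimal.

1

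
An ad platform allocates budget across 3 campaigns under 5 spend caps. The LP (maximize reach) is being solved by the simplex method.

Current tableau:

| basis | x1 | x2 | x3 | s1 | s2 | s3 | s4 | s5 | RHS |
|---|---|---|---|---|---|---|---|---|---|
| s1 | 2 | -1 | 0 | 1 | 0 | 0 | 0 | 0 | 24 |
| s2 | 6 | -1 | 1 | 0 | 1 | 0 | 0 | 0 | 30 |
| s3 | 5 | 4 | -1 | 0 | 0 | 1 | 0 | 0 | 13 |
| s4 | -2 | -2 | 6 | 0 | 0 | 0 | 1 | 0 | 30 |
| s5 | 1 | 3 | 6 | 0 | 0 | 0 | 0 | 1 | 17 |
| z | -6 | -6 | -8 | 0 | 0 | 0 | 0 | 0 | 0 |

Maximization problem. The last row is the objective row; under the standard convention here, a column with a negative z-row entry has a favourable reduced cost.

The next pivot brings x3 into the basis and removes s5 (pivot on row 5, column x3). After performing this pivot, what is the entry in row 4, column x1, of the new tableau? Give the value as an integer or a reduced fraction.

-3

Pivot element is row 5, column x3: 6.
Normalize row 5: new (row 5, x1) = 1/6 = 1/6.
row 4 ← row 4 − 6·(new row 5): -2 − 6·(1/6) = -3.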